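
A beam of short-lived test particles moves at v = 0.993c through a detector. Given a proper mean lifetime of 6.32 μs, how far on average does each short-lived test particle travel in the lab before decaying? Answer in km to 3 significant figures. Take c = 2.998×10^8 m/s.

γ = 1/√(1 − 0.993²) = 8.4664
Dilated lifetime: Δt = γτ₀ = 8.4664 × 6.32 μs = 53.507 μs
d = vΔt = 0.993c × 53.507 μs = 2.9770×10^8 m/s × 5.3507×10^-5 s = 15.9 km

d ≈ 15.9 km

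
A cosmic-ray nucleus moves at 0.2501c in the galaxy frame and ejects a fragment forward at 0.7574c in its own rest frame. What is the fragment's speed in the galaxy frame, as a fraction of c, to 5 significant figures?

u ≈ 0.84705c

Compose boost 2: (0.7574 + 0.2501)/(1 + 0.7574×0.2501) = 1.0075/1.189426 = 0.84705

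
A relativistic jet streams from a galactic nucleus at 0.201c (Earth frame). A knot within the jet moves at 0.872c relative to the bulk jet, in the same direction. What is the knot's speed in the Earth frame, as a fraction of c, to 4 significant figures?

u ≈ 0.9130c

Relativistic velocity addition: u = (u' + v)/(1 + u'v/c²)
= (0.872 + 0.201)/(1 + 0.872×0.201) = 1.073/1.17527 = 0.9130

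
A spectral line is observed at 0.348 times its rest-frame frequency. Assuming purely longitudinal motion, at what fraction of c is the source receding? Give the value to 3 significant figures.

β ≈ 0.784

f_obs/f_src = √((1−β)/(1+β)) = 0.348  ⇒  (1−β)/(1+β) = 0.12110
β = |1 − D²|/(1 + D²) = |1 − 0.12110|/(1 + 0.12110) = 0.784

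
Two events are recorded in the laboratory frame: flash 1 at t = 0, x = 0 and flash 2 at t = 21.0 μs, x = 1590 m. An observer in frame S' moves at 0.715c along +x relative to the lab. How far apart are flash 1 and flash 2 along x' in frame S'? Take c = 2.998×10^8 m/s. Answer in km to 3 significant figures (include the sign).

γ = 1/√(1 − 0.715²) = 1.4304
Δx' = γ(Δx − vΔt) = 1.4304 × (1590 m − 0.715×(2.998×10^8 m/s)×21.0×10^-6 s)
= 1.4304 × (-2911.5 m) = -4.16 km

Δx' ≈ -4.16 km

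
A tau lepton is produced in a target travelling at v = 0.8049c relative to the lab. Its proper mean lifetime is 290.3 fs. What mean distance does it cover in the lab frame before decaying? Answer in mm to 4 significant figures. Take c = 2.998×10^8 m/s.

d ≈ 0.1180 mm

γ = 1/√(1 − 0.8049²) = 1.68517
Dilated lifetime: Δt = γτ₀ = 1.68517 × 290.3 fs = 489.206 fs
d = vΔt = 0.8049c × 489.206 fs = 2.41309×10^8 m/s × 4.89206×10^-13 s = 0.1180 mm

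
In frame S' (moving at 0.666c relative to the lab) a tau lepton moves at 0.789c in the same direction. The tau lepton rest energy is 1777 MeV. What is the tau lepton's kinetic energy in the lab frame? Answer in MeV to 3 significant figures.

u_lab = (0.789 + 0.666)/(1 + 0.789×0.666) = 0.953802
γ = 1/√(1 − 0.953802²) = 3.3285
K = (γ − 1)m₀c² = (3.3285 − 1) × 1777 = 2.3285 × 1777 = 4140 MeV

K ≈ 4140 MeV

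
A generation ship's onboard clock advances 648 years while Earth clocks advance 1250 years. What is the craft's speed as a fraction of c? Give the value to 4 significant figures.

γ = Δt/τ₀ = 1250/648 = 1.92901
β = √(1 − 1/γ²) = √(1 − 1/1.92901²) = 0.8551

β ≈ 0.8551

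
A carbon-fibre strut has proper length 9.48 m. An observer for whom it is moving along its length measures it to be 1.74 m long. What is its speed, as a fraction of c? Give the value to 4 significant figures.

γ = L₀/L = 9.48/1.74 = 5.44828
β = √(1 − 1/γ²) = 0.9830

β ≈ 0.9830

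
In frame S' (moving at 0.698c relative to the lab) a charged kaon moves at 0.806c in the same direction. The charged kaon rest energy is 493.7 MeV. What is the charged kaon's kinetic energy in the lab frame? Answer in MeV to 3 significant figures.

u_lab = (0.806 + 0.698)/(1 + 0.806×0.698) = 0.962506
γ = 1/√(1 − 0.962506²) = 3.6865
K = (γ − 1)m₀c² = (3.6865 − 1) × 493.7 = 2.6865 × 493.7 = 1330 MeV

K ≈ 1330 MeV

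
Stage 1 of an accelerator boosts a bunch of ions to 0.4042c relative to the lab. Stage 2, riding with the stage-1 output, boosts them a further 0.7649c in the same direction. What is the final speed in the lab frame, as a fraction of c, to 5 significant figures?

u ≈ 0.89301c

Compose boost 2: (0.7649 + 0.4042)/(1 + 0.7649×0.4042) = 1.1691/1.309173 = 0.89301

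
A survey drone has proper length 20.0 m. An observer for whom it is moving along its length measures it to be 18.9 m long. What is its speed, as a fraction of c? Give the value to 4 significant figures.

β ≈ 0.3271

γ = L₀/L = 20.0/18.9 = 1.05820
β = √(1 − 1/γ²) = 0.3271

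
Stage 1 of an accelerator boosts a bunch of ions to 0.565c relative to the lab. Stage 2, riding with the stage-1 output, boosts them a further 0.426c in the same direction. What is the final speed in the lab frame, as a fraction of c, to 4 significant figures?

u ≈ 0.7987c

Compose boost 2: (0.426 + 0.565)/(1 + 0.426×0.565) = 0.9910/1.24069 = 0.7987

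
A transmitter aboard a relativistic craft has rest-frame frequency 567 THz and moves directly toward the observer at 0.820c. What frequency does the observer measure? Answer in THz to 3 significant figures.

f_obs ≈ 1800 THz

Relativistic Doppler: f_obs = f_src √((1+β)/(1−β))
= 567 × √(1.8200/0.18000) = 567 × 3.1798 = 1800 THz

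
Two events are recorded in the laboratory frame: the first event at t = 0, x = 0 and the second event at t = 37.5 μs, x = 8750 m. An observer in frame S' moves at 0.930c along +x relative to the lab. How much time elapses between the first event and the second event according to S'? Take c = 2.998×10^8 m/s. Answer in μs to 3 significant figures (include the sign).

Δt' ≈ 28.2 μs

γ = 1/√(1 − 0.930²) = 2.7206
Δt' = γ(Δt − vΔx/c²) = 2.7206 × (37.5 μs − 0.930×8750 m / (2.998×10^8 m/s))
= 2.7206 × (10.357 μs) = 28.2 μs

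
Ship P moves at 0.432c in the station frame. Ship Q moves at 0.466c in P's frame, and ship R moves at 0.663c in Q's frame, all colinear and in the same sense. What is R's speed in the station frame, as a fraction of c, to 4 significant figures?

Compose boost 2: (0.466 + 0.432)/(1 + 0.466×0.432) = 0.8980/1.20131 = 0.747516
Compose boost 3: (0.663 + 0.747516)/(1 + 0.663×0.747516) = 1.41052/1.49560 = 0.9431

u ≈ 0.9431c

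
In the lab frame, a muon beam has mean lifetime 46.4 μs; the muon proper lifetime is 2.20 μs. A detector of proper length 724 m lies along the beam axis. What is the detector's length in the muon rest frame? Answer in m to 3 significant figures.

Time dilation ⇒ γ = Δt/τ₀ = 46.4/2.20 = 21.091
Length contraction: L = L₀/γ = 724/21.091 = 34.3 m

L ≈ 34.3 m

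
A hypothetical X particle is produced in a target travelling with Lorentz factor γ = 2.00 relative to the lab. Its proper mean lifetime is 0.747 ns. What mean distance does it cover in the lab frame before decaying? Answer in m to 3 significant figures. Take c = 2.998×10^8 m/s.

d ≈ 0.388 m

β = √(1 − 1/γ²) = √(1 − 1/2.00²) = 0.86603
Dilated lifetime: Δt = γτ₀ = 2.00 × 0.747 ns = 1.4940 ns
d = vΔt = 0.86603c × 1.4940 ns = 2.5963×10^8 m/s × 1.4940×10^-9 s = 0.388 m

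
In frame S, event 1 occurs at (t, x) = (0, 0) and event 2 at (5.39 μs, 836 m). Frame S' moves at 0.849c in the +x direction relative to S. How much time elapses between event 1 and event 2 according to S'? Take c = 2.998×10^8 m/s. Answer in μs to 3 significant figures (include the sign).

Δt' ≈ 5.72 μs

γ = 1/√(1 − 0.849²) = 1.8925
Δt' = γ(Δt − vΔx/c²) = 1.8925 × (5.39 μs − 0.849×836 m / (2.998×10^8 m/s))
= 1.8925 × (3.0225 μs) = 5.72 μs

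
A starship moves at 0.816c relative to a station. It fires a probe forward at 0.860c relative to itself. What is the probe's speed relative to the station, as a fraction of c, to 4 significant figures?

Relativistic velocity addition: u = (u' + v)/(1 + u'v/c²)
= (0.860 + 0.816)/(1 + 0.860×0.816) = 1.676/1.70176 = 0.9849

u ≈ 0.9849c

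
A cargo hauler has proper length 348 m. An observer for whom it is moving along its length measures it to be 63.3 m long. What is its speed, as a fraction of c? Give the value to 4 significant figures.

γ = L₀/L = 348/63.3 = 5.49763
β = √(1 − 1/γ²) = 0.9833

β ≈ 0.9833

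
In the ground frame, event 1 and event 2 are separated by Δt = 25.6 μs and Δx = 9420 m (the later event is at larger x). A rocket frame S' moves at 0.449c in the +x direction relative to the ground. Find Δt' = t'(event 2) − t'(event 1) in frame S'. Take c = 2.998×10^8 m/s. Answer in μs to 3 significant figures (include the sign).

Δt' ≈ 12.9 μs

γ = 1/√(1 − 0.449²) = 1.1192
Δt' = γ(Δt − vΔx/c²) = 1.1192 × (25.6 μs − 0.449×9420 m / (2.998×10^8 m/s))
= 1.1192 × (11.492 μs) = 12.9 μs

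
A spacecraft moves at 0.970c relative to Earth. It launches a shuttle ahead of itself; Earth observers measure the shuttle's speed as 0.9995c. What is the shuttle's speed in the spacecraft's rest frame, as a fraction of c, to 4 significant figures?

u' ≈ 0.9677c

Inverse velocity addition: u' = (u − v)/(1 − uv/c²)
= (0.9995 − 0.970)/(1 − 0.9995×0.970) = 0.02950/0.0304850 = 0.9677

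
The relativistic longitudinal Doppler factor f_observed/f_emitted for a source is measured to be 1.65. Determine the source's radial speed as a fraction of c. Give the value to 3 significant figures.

f_obs/f_src = √((1+β)/(1−β)) = 1.65  ⇒  (1+β)/(1−β) = 2.7225
β = |1 − D²|/(1 + D²) = |1 − 2.7225|/(1 + 2.7225) = 0.463

β ≈ 0.463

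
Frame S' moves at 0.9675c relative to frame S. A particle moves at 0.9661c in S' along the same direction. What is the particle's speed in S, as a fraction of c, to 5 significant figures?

Relativistic velocity addition: u = (u' + v)/(1 + u'v/c²)
= (0.9661 + 0.9675)/(1 + 0.9661×0.9675) = 1.9336/1.934702 = 0.99943

u ≈ 0.99943c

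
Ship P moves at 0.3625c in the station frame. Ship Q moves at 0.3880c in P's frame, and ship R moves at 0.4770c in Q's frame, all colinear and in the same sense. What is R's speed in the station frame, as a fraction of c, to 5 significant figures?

u ≈ 0.86384c

Compose boost 2: (0.3880 + 0.3625)/(1 + 0.3880×0.3625) = 0.75050/1.140650 = 0.6579582
Compose boost 3: (0.4770 + 0.6579582)/(1 + 0.4770×0.6579582) = 1.134958/1.313846 = 0.86384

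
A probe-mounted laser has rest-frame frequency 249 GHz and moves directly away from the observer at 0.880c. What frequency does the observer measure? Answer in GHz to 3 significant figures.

f_obs ≈ 62.9 GHz

Relativistic Doppler: f_obs = f_src √((1−β)/(1+β))
= 249 × √(0.12000/1.8800) = 249 × 0.25265 = 62.9 GHz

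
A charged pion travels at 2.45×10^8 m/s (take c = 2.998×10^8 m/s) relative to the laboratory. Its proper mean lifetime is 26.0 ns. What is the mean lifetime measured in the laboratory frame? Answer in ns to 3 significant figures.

Δt ≈ 45.1 ns

β = v/c = 2.45×10^8 / 2.998×10^8 = 0.81721
γ = 1/√(1 − 0.81721²) = 1.7351
Time dilation: Δt = γτ₀ = 1.7351 × 26.0 ns = 45.1 ns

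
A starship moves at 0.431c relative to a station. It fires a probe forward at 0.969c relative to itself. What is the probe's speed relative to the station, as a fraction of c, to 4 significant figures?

u ≈ 0.9876c

Relativistic velocity addition: u = (u' + v)/(1 + u'v/c²)
= (0.969 + 0.431)/(1 + 0.969×0.431) = 1.400/1.41764 = 0.9876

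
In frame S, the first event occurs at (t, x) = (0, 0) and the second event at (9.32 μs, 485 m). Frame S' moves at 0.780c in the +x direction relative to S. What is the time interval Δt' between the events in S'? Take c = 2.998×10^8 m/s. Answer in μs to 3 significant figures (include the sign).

γ = 1/√(1 − 0.780²) = 1.5980
Δt' = γ(Δt − vΔx/c²) = 1.5980 × (9.32 μs − 0.780×485 m / (2.998×10^8 m/s))
= 1.5980 × (8.0582 μs) = 12.9 μs

Δt' ≈ 12.9 μs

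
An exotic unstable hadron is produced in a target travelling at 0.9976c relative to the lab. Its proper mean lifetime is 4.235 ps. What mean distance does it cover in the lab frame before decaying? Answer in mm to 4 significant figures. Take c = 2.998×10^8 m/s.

d ≈ 18.29 mm

γ = 1/√(1 − 0.9976²) = 14.4424
Dilated lifetime: Δt = γτ₀ = 14.4424 × 4.235 ps = 61.1637 ps
d = vΔt = 0.9976c × 61.1637 ps = 2.99080×10^8 m/s × 6.11637×10^-11 s = 18.29 mm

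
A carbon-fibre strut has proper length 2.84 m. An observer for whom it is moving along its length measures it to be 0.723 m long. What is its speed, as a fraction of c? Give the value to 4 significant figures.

γ = L₀/L = 2.84/0.723 = 3.92808
β = √(1 − 1/γ²) = 0.9671

β ≈ 0.9671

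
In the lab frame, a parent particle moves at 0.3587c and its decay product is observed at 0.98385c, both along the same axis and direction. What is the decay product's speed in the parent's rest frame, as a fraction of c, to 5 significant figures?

Inverse velocity addition: u' = (u − v)/(1 − uv/c²)
= (0.98385 − 0.3587)/(1 − 0.98385×0.3587) = 0.62515/0.6470930 = 0.96609

u' ≈ 0.96609c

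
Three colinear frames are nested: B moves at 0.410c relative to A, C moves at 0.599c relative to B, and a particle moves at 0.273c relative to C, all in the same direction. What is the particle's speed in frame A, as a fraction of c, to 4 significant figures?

Compose boost 2: (0.599 + 0.410)/(1 + 0.599×0.410) = 1.009/1.24559 = 0.810058
Compose boost 3: (0.273 + 0.810058)/(1 + 0.273×0.810058) = 1.08306/1.22115 = 0.8869

u ≈ 0.8869c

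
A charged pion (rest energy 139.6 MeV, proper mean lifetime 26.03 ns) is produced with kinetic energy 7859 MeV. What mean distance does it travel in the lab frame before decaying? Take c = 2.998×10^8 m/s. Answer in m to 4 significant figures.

d ≈ 447.1 m

γ = 1 + K/(m₀c²) = 1 + 7859/139.6 = 57.2966
β = √(1 − 1/γ²) = 0.999848
Dilated lifetime: γτ₀ = 57.2966 × 26.03 ns = 1491.43 ns
d = βc·γτ₀ = 0.999848 × (2.998×10^8 m/s) × 1.49143×10^-6 s = 447.1 m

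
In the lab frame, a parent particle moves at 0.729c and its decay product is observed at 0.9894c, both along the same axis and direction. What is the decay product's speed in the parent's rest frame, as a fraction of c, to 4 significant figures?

Inverse velocity addition: u' = (u − v)/(1 − uv/c²)
= (0.9894 − 0.729)/(1 − 0.9894×0.729) = 0.2604/0.278727 = 0.9342

u' ≈ 0.9342c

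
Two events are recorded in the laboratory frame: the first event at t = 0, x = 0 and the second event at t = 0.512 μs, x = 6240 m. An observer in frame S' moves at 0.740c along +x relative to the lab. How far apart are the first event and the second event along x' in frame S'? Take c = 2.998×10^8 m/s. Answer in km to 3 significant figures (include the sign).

γ = 1/√(1 − 0.740²) = 1.4868
Δx' = γ(Δx − vΔt) = 1.4868 × (6240 m − 0.740×(2.998×10^8 m/s)×0.512×10^-6 s)
= 1.4868 × (6126.4 m) = 9.11 km

Δx' ≈ 9.11 km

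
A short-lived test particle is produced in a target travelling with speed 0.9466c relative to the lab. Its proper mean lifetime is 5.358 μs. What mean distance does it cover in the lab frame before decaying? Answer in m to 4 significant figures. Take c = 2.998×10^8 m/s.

d ≈ 4716 m

γ = 1/√(1 − 0.9466²) = 3.10164
Dilated lifetime: Δt = γτ₀ = 3.10164 × 5.358 μs = 16.6186 μs
d = vΔt = 0.9466c × 16.6186 μs = 2.83791×10^8 m/s × 1.66186×10^-5 s = 4716 m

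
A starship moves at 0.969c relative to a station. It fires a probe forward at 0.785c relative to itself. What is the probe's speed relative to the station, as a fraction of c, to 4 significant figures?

Relativistic velocity addition: u = (u' + v)/(1 + u'v/c²)
= (0.785 + 0.969)/(1 + 0.785×0.969) = 1.754/1.76066 = 0.9962

u ≈ 0.9962c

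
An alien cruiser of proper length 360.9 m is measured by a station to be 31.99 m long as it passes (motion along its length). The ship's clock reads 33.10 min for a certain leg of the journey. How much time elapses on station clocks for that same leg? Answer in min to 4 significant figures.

Δt ≈ 373.4 min

Length contraction ⇒ γ = L₀/L = 360.9/31.99 = 11.2817
Time dilation: Δt = γτ₀ = 11.2817 × 33.10 min = 373.4 min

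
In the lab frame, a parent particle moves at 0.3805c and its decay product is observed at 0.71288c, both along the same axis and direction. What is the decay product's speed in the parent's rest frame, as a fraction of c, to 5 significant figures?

u' ≈ 0.45610c

Inverse velocity addition: u' = (u − v)/(1 − uv/c²)
= (0.71288 − 0.3805)/(1 − 0.71288×0.3805) = 0.33238/0.7287492 = 0.45610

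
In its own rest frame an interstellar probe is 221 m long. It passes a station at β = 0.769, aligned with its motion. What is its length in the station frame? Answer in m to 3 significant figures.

γ = 1/√(1 − 0.769²) = 1.5643
Length contraction: L = L₀/γ = 221/1.5643 = 141 m

L ≈ 141 m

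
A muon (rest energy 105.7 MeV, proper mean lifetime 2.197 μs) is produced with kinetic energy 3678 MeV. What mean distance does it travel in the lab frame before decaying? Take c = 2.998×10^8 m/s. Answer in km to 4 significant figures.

d ≈ 23.57 km

γ = 1 + K/(m₀c²) = 1 + 3678/105.7 = 35.7966
β = √(1 − 1/γ²) = 0.999610
Dilated lifetime: γτ₀ = 35.7966 × 2.197 μs = 78.6451 μs
d = βc·γτ₀ = 0.999610 × (2.998×10^8 m/s) × 7.86451×10^-5 s = 23.57 km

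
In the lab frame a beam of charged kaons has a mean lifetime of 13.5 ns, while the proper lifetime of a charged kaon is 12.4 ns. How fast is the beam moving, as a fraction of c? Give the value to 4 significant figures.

γ = Δt/τ₀ = 13.5/12.4 = 1.08871
β = √(1 − 1/γ²) = √(1 − 1/1.08871²) = 0.3954

β ≈ 0.3954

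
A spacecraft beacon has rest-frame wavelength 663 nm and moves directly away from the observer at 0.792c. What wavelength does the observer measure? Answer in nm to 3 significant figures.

λ_obs ≈ 1950 nm

Relativistic Doppler: λ_obs = λ_src √((1+β)/(1−β))
= 663 × √(1.7920/0.20800) = 663 × 2.9352 = 1950 nm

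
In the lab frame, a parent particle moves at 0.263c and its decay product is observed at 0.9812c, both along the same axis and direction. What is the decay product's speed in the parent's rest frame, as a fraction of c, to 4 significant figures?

Inverse velocity addition: u' = (u − v)/(1 − uv/c²)
= (0.9812 − 0.263)/(1 − 0.9812×0.263) = 0.7182/0.741944 = 0.9680

u' ≈ 0.9680c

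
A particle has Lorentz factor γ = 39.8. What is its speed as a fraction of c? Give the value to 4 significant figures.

β ≈ 0.9997

β = √(1 − 1/γ²) = √(1 − 1/39.8²) = √(0.999369) = 0.9997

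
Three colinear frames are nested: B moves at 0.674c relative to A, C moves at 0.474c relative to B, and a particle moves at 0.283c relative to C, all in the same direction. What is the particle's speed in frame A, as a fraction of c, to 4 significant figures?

Compose boost 2: (0.474 + 0.674)/(1 + 0.474×0.674) = 1.148/1.31948 = 0.870042
Compose boost 3: (0.283 + 0.870042)/(1 + 0.283×0.870042) = 1.15304/1.24622 = 0.9252

u ≈ 0.9252c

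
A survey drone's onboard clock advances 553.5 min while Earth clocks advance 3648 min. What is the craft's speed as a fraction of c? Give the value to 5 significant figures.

γ = Δt/τ₀ = 3648/553.5 = 6.590786
β = √(1 − 1/γ²) = √(1 − 1/6.590786²) = 0.98842

β ≈ 0.98842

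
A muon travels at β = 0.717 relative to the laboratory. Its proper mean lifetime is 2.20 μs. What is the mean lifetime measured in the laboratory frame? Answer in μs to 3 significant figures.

Δt ≈ 3.16 μs

γ = 1/√(1 − 0.717²) = 1.4346
Time dilation: Δt = γτ₀ = 1.4346 × 2.20 μs = 3.16 μs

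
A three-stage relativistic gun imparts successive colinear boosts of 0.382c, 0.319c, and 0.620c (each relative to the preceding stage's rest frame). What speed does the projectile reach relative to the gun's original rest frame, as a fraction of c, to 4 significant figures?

Compose boost 2: (0.319 + 0.382)/(1 + 0.319×0.382) = 0.7010/1.12186 = 0.624856
Compose boost 3: (0.620 + 0.624856)/(1 + 0.620×0.624856) = 1.24486/1.38741 = 0.8973

u ≈ 0.8973c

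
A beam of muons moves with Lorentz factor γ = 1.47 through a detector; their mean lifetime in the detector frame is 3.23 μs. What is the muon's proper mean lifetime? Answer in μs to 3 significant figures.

γ = 1.47 (given)
Proper time: τ₀ = Δt/γ = 3.23/1.47 = 2.20 μs

τ₀ ≈ 2.20 μs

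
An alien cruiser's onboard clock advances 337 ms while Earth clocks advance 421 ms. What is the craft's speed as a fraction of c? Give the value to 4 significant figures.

γ = Δt/τ₀ = 421/337 = 1.24926
β = √(1 − 1/γ²) = √(1 − 1/1.24926²) = 0.5994

β ≈ 0.5994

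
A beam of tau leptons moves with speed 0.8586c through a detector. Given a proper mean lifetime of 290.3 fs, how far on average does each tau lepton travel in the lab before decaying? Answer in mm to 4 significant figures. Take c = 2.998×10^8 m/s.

γ = 1/√(1 − 0.8586²) = 1.95066
Dilated lifetime: Δt = γτ₀ = 1.95066 × 290.3 fs = 566.278 fs
d = vΔt = 0.8586c × 566.278 fs = 2.57408×10^8 m/s × 5.66278×10^-13 s = 0.1458 mm

d ≈ 0.1458 mm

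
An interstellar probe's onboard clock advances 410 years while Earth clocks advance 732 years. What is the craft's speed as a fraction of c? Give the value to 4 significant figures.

β ≈ 0.8284

γ = Δt/τ₀ = 732/410 = 1.78537
β = √(1 − 1/γ²) = √(1 − 1/1.78537²) = 0.8284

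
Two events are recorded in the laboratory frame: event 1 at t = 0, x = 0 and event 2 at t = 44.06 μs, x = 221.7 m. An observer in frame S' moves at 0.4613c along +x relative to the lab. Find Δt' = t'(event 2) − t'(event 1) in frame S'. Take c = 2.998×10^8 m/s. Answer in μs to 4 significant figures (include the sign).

γ = 1/√(1 − 0.4613²) = 1.12709
Δt' = γ(Δt − vΔx/c²) = 1.12709 × (44.06 μs − 0.4613×221.7 m / (2.998×10^8 m/s))
= 1.12709 × (43.7189 μs) = 49.27 μs

Δt' ≈ 49.27 μs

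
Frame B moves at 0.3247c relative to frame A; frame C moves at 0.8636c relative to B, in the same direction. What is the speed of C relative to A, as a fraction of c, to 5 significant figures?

u ≈ 0.92806c

Compose boost 2: (0.8636 + 0.3247)/(1 + 0.8636×0.3247) = 1.1883/1.280411 = 0.92806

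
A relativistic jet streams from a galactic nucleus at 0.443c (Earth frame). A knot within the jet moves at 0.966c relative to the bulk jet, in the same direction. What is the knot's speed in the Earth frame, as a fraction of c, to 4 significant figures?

Relativistic velocity addition: u = (u' + v)/(1 + u'v/c²)
= (0.966 + 0.443)/(1 + 0.966×0.443) = 1.409/1.42794 = 0.9867

u ≈ 0.9867c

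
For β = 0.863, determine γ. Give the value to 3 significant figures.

γ = 1/√(1 − β²) = 1/√(1 − 0.863²) = 1/√(0.25523) = 1.98

γ ≈ 1.98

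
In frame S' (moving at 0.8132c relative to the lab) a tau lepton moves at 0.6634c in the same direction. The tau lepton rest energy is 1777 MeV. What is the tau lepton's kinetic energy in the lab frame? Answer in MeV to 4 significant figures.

K ≈ 4505 MeV

u_lab = (0.6634 + 0.8132)/(1 + 0.6634×0.8132) = 0.9591570
γ = 1/√(1 − 0.9591570²) = 3.53514
K = (γ − 1)m₀c² = (3.53514 − 1) × 1777 = 2.53514 × 1777 = 4505 MeV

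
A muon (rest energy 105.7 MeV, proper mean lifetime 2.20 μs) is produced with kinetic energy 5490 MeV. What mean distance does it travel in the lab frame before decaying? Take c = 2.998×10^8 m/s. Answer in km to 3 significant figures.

d ≈ 34.9 km

γ = 1 + K/(m₀c²) = 1 + 5490/105.7 = 52.939
β = √(1 − 1/γ²) = 0.99982
Dilated lifetime: γτ₀ = 52.939 × 2.20 μs = 116.47 μs
d = βc·γτ₀ = 0.99982 × (2.998×10^8 m/s) × 0.00011647 s = 34.9 km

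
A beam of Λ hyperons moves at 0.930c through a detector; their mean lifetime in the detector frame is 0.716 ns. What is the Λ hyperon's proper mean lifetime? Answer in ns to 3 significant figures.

τ₀ ≈ 0.263 ns

γ = 1/√(1 − 0.930²) = 2.7206
Proper time: τ₀ = Δt/γ = 0.716/2.7206 = 0.263 ns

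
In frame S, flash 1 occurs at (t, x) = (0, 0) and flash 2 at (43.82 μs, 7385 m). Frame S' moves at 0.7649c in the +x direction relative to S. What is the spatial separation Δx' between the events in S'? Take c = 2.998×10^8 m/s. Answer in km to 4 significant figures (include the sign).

γ = 1/√(1 − 0.7649²) = 1.55244
Δx' = γ(Δx − vΔt) = 1.55244 × (7385 m − 0.7649×(2.998×10^8 m/s)×43.82×10^-6 s)
= 1.55244 × (-2663.67 m) = -4.135 km

Δx' ≈ -4.135 km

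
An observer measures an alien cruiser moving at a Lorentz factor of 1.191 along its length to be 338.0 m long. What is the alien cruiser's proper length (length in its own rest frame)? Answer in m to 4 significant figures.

L₀ ≈ 402.6 m

γ = 1.191 (given)
L₀ = γL = 1.191 × 338.0 = 402.6 m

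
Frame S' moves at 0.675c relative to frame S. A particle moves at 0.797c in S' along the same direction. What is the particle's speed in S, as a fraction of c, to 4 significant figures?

Relativistic velocity addition: u = (u' + v)/(1 + u'v/c²)
= (0.797 + 0.675)/(1 + 0.797×0.675) = 1.472/1.53798 = 0.9571

u ≈ 0.9571c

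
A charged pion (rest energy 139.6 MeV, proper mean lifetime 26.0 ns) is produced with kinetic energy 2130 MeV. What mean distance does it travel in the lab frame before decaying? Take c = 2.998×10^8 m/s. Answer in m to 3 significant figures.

γ = 1 + K/(m₀c²) = 1 + 2130/139.6 = 16.258
β = √(1 − 1/γ²) = 0.99811
Dilated lifetime: γτ₀ = 16.258 × 26.0 ns = 422.70 ns
d = βc·γτ₀ = 0.99811 × (2.998×10^8 m/s) × 4.2270×10^-7 s = 126 m

d ≈ 126 m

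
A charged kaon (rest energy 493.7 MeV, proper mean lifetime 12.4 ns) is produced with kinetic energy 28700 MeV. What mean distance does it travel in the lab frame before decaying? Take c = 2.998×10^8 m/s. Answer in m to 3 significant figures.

γ = 1 + K/(m₀c²) = 1 + 28700/493.7 = 59.132
β = √(1 − 1/γ²) = 0.99986
Dilated lifetime: γτ₀ = 59.132 × 12.4 ns = 733.24 ns
d = βc·γτ₀ = 0.99986 × (2.998×10^8 m/s) × 7.3324×10^-7 s = 220 m

d ≈ 220 m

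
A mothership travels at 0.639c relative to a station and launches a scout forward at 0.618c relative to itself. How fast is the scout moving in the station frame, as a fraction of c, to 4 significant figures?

Compose boost 2: (0.618 + 0.639)/(1 + 0.618×0.639) = 1.257/1.39490 = 0.9011

u ≈ 0.9011c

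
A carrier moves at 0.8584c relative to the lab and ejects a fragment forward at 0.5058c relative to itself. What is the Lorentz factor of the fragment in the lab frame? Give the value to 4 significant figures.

u_lab = (0.5058 + 0.8584)/(1 + 0.5058×0.8584) = 1.3642/1.434179 = 0.9512064
γ = 1/√(1 − 0.9512064²) = 3.241

γ ≈ 3.241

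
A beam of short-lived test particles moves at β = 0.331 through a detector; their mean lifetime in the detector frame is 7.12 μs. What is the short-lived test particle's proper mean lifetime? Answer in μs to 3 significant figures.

τ₀ ≈ 6.72 μs

γ = 1/√(1 − 0.331²) = 1.0597
Proper time: τ₀ = Δt/γ = 7.12/1.0597 = 6.72 μs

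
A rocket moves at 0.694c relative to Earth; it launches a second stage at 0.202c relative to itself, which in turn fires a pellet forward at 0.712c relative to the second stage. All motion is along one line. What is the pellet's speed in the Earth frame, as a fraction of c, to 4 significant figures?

Compose boost 2: (0.202 + 0.694)/(1 + 0.202×0.694) = 0.8960/1.14019 = 0.785835
Compose boost 3: (0.712 + 0.785835)/(1 + 0.712×0.785835) = 1.49784/1.55951 = 0.9604

u ≈ 0.9604c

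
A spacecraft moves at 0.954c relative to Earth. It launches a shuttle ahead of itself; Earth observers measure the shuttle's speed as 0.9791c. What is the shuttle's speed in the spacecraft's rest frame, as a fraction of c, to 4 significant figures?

u' ≈ 0.3807c

Inverse velocity addition: u' = (u − v)/(1 − uv/c²)
= (0.9791 − 0.954)/(1 − 0.9791×0.954) = 0.02510/0.0659386 = 0.3807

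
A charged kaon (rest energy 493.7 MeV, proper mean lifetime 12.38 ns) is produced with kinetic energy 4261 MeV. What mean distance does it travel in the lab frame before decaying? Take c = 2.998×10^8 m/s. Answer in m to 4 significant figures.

d ≈ 35.55 m

γ = 1 + K/(m₀c²) = 1 + 4261/493.7 = 9.63075
β = √(1 − 1/γ²) = 0.994595
Dilated lifetime: γτ₀ = 9.63075 × 12.38 ns = 119.229 ns
d = βc·γτ₀ = 0.994595 × (2.998×10^8 m/s) × 1.19229×10^-7 s = 35.55 m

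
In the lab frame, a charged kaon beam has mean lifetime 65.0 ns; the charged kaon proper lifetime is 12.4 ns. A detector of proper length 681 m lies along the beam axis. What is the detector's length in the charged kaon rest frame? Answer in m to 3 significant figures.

L ≈ 130 m

Time dilation ⇒ γ = Δt/τ₀ = 65.0/12.4 = 5.2419
Length contraction: L = L₀/γ = 681/5.2419 = 130 m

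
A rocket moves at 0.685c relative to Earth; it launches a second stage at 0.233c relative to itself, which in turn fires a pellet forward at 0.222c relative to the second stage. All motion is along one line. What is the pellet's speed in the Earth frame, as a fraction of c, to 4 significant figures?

u ≈ 0.8621c

Compose boost 2: (0.233 + 0.685)/(1 + 0.233×0.685) = 0.9180/1.15960 = 0.791649
Compose boost 3: (0.222 + 0.791649)/(1 + 0.222×0.791649) = 1.01365/1.17575 = 0.8621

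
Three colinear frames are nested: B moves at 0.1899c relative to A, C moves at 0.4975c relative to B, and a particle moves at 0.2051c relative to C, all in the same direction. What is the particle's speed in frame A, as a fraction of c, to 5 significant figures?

Compose boost 2: (0.4975 + 0.1899)/(1 + 0.4975×0.1899) = 0.68740/1.094475 = 0.6280635
Compose boost 3: (0.2051 + 0.6280635)/(1 + 0.2051×0.6280635) = 0.8331635/1.128816 = 0.73809

u ≈ 0.73809c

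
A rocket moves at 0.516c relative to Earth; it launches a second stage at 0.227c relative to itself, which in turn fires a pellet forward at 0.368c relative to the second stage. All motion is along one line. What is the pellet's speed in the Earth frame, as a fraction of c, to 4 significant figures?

Compose boost 2: (0.227 + 0.516)/(1 + 0.227×0.516) = 0.7430/1.11713 = 0.665096
Compose boost 3: (0.368 + 0.665096)/(1 + 0.368×0.665096) = 1.03310/1.24476 = 0.8300

u ≈ 0.8300c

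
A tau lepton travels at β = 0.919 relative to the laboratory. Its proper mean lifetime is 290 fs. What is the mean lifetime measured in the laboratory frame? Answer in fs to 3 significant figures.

Δt ≈ 736 fs

γ = 1/√(1 − 0.919²) = 2.5364
Time dilation: Δt = γτ₀ = 2.5364 × 290 fs = 736 fs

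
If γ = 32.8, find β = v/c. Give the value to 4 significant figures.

β ≈ 0.9995

β = √(1 − 1/γ²) = √(1 − 1/32.8²) = √(0.999070) = 0.9995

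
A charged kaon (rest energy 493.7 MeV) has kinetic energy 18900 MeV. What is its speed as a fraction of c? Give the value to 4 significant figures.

β ≈ 0.9997

γ = 1 + K/(m₀c²) = 1 + 18900/493.7 = 39.2824
β = √(1 − 1/γ²) = 0.9997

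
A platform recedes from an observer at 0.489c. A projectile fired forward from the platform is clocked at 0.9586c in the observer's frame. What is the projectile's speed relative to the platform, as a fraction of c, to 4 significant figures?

u' ≈ 0.8840c

Inverse velocity addition: u' = (u − v)/(1 − uv/c²)
= (0.9586 − 0.489)/(1 − 0.9586×0.489) = 0.4696/0.531245 = 0.8840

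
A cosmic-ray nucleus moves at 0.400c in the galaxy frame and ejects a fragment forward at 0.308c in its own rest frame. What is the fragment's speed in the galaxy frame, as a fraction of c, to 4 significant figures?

Compose boost 2: (0.308 + 0.400)/(1 + 0.308×0.400) = 0.7080/1.12320 = 0.6303

u ≈ 0.6303c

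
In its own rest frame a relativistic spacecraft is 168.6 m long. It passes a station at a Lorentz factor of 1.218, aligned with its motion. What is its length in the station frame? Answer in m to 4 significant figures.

γ = 1.218 (given)
Length contraction: L = L₀/γ = 168.6/1.218 = 138.4 m

L ≈ 138.4 m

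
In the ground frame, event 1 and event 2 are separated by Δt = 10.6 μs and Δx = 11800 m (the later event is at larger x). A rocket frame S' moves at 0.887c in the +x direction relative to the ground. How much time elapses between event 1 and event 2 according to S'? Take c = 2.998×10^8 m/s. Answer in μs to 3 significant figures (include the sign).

Δt' ≈ -52.6 μs

γ = 1/√(1 − 0.887²) = 2.1656
Δt' = γ(Δt − vΔx/c²) = 2.1656 × (10.6 μs − 0.887×11800 m / (2.998×10^8 m/s))
= 2.1656 × (-24.312 μs) = -52.6 μs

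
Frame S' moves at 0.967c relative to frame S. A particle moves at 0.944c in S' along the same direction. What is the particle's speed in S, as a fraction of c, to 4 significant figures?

Relativistic velocity addition: u = (u' + v)/(1 + u'v/c²)
= (0.944 + 0.967)/(1 + 0.944×0.967) = 1.911/1.91285 = 0.9990

u ≈ 0.9990c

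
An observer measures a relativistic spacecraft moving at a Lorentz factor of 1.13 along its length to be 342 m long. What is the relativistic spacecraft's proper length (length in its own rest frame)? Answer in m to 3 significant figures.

γ = 1.13 (given)
L₀ = γL = 1.13 × 342 = 386 m

L₀ ≈ 386 m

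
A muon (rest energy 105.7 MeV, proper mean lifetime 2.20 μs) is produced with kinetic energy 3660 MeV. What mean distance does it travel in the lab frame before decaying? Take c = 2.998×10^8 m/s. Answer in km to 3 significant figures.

γ = 1 + K/(m₀c²) = 1 + 3660/105.7 = 35.626
β = √(1 − 1/γ²) = 0.99961
Dilated lifetime: γτ₀ = 35.626 × 2.20 μs = 78.378 μs
d = βc·γτ₀ = 0.99961 × (2.998×10^8 m/s) × 7.8378×10^-5 s = 23.5 km

d ≈ 23.5 km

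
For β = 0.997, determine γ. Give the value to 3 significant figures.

γ = 1/√(1 − β²) = 1/√(1 − 0.997²) = 1/√(0.0059910) = 12.9

γ ≈ 12.9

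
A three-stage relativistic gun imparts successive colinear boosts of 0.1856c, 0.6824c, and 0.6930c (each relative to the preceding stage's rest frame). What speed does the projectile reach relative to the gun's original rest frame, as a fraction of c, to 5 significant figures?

Compose boost 2: (0.6824 + 0.1856)/(1 + 0.6824×0.1856) = 0.86800/1.126653 = 0.7704232
Compose boost 3: (0.6930 + 0.7704232)/(1 + 0.6930×0.7704232) = 1.463423/1.533903 = 0.95405

u ≈ 0.95405c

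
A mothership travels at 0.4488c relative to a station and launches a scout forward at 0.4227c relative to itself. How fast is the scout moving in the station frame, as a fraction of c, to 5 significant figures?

Compose boost 2: (0.4227 + 0.4488)/(1 + 0.4227×0.4488) = 0.87150/1.189708 = 0.73253

u ≈ 0.73253c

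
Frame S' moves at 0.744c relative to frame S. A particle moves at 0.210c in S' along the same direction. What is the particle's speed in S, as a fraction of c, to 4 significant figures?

u ≈ 0.8251c

Relativistic velocity addition: u = (u' + v)/(1 + u'v/c²)
= (0.210 + 0.744)/(1 + 0.210×0.744) = 0.9540/1.15624 = 0.8251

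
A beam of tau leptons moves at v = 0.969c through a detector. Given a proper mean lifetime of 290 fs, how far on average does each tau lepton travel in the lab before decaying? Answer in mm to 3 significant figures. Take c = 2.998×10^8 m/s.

d ≈ 0.341 mm

γ = 1/√(1 − 0.969²) = 4.0476
Dilated lifetime: Δt = γτ₀ = 4.0476 × 290 fs = 1173.8 fs
d = vΔt = 0.969c × 1173.8 fs = 2.9051×10^8 m/s × 1.1738×10^-12 s = 0.341 mm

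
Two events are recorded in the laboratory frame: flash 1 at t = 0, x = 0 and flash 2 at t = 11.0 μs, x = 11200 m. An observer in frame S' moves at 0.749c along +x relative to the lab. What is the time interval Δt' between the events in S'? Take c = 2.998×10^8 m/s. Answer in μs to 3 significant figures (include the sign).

Δt' ≈ -25.6 μs

γ = 1/√(1 − 0.749²) = 1.5093
Δt' = γ(Δt − vΔx/c²) = 1.5093 × (11.0 μs − 0.749×11200 m / (2.998×10^8 m/s))
= 1.5093 × (-16.981 μs) = -25.6 μs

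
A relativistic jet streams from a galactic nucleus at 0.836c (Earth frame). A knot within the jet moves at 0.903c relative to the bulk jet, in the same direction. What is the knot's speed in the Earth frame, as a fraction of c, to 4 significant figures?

Relativistic velocity addition: u = (u' + v)/(1 + u'v/c²)
= (0.903 + 0.836)/(1 + 0.903×0.836) = 1.739/1.75491 = 0.9909

u ≈ 0.9909c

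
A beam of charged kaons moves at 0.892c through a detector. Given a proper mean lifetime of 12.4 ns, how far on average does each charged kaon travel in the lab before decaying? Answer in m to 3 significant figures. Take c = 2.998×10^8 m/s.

d ≈ 7.34 m

γ = 1/√(1 − 0.892²) = 2.2122
Dilated lifetime: Δt = γτ₀ = 2.2122 × 12.4 ns = 27.431 ns
d = vΔt = 0.892c × 27.431 ns = 2.6742×10^8 m/s × 2.7431×10^-8 s = 7.34 m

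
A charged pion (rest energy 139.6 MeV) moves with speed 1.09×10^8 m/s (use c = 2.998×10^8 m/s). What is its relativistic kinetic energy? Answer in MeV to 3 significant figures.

β = v/c = 1.09×10^8 / 2.998×10^8 = 0.36358
γ = 1/√(1 − 0.36358²) = 1.0735
K = (γ − 1)m₀c² = (1.0735 − 1) × 139.6 MeV = 0.073463 × 139.6 MeV = 10.3 MeV

K ≈ 10.3 MeV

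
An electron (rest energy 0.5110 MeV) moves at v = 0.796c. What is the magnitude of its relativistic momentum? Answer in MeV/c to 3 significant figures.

p ≈ 0.672 MeV/c

γ = 1/√(1 − 0.796²) = 1.6521
p = γβm₀c = 1.6521 × 0.796 × 0.5110 MeV/c = 0.672 MeV/c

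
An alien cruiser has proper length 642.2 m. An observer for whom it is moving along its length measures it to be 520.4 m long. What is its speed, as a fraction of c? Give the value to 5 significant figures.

γ = L₀/L = 642.2/520.4 = 1.234051
β = √(1 − 1/γ²) = 0.58596

β ≈ 0.58596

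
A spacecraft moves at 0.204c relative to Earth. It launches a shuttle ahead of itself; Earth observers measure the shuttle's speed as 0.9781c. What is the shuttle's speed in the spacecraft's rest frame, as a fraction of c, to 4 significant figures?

Inverse velocity addition: u' = (u − v)/(1 − uv/c²)
= (0.9781 − 0.204)/(1 − 0.9781×0.204) = 0.7741/0.800468 = 0.9671

u' ≈ 0.9671c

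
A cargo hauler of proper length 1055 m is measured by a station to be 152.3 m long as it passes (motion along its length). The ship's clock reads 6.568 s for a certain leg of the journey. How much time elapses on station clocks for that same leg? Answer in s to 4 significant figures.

Length contraction ⇒ γ = L₀/L = 1055/152.3 = 6.92712
Time dilation: Δt = γτ₀ = 6.92712 × 6.568 s = 45.50 s

Δt ≈ 45.50 s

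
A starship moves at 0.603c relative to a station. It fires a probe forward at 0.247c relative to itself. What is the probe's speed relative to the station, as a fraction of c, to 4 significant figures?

u ≈ 0.7398c

Relativistic velocity addition: u = (u' + v)/(1 + u'v/c²)
= (0.247 + 0.603)/(1 + 0.247×0.603) = 0.8500/1.14894 = 0.7398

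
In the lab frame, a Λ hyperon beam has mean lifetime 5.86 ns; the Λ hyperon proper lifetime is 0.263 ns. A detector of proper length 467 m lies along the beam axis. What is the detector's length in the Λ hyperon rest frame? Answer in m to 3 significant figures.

Time dilation ⇒ γ = Δt/τ₀ = 5.86/0.263 = 22.281
Length contraction: L = L₀/γ = 467/22.281 = 21.0 m

L ≈ 21.0 m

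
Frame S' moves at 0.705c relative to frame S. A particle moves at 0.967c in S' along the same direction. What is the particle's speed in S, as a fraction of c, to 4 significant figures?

Relativistic velocity addition: u = (u' + v)/(1 + u'v/c²)
= (0.967 + 0.705)/(1 + 0.967×0.705) = 1.672/1.68173 = 0.9942

u ≈ 0.9942c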